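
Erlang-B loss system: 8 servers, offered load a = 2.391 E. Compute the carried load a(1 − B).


B(8,2.391) = 0.002427 (Erlang-B)
Carried load = a(1 − B) = 2.391·(1 − 0.002427) = 2.391·0.997573 = 2.3852 E

Final: 2.3852 Erlangs


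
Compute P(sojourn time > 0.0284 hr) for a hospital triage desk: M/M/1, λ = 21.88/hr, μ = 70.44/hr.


W ~ Exponential(μ−λ) for M/M/1.
μ − λ = 70.44 − 21.88 = 48.5600
P(W > t) = e^{−(μ−λ)t} = e^{−1.3791} = 0.251804

Final: 0.251804


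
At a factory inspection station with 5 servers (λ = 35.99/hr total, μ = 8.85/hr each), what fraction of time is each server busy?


ρ = λ/(cμ) = 35.99/(5·8.85) = 35.99/44.25 = 0.8133

Final: 0.8133


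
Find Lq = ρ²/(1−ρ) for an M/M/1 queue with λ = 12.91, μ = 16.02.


ρ = 12.91/16.02 = 0.8059
Lq = ρ²/(1−ρ) = 0.6494/0.1941 = 3.3453

Final: 3.3453


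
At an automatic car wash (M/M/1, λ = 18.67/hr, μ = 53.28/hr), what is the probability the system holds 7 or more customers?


ρ = 18.67/53.28 = 0.3504
P(N ≥ n) = ρ^n = 0.3504^7 = 0.0006487

Final: 0.0006487


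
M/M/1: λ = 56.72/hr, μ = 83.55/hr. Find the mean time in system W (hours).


W = 1/(μ−λ) = 1/(83.55 − 56.72) = 1/26.83 = 0.03727 hr

Final: 0.03727 hr


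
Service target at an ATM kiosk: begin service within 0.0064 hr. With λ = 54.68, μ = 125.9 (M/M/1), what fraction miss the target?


ρ = 54.68/125.9 = 0.4343
P(Wq > t) = ρ·e^{−(μ−λ)t} = 0.4343·e^{−0.4558}
= 0.4343·0.633936 = 0.275326

Final: 0.275326


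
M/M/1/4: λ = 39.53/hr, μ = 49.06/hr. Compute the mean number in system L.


ρ = 39.53/49.06 = 0.8057
L = ρ[1 − (K+1)ρ^K + Kρ^(K+1)] / [(1−ρ)(1−ρ^(K+1))]
Numerator: 0.8057·(1 − 5·0.421500 + 4·0.339622) = 0.202236
Denominator: (0.1943)·(0.660378) = 0.128280
L = 0.202236/0.128280 = 1.5765

Final: 1.5765


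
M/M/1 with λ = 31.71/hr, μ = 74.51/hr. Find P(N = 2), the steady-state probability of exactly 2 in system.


ρ = 31.71/74.51 = 0.4256
P_n = (1−ρ)·ρ^n = (1 − 0.4256)·0.4256^2 = 0.5744·0.181119 = 0.104038

Final: 0.104038


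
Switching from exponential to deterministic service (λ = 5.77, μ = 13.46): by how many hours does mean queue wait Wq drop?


ρ = 5.77/13.46 = 0.4287
Wq(M/M/1) = ρ/(μ−λ) = 0.4287/7.69 = 0.05574 hr
Wq(M/D/1) = ρ/(2(μ−λ)) = 0.02787 hr
Savings = 0.05574 − 0.02787 = 0.02787 hr

Final: 0.02787 hr


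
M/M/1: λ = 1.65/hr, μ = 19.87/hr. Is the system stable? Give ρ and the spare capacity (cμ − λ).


Total capacity cμ = 1·19.87 = 19.87/hr
ρ = λ/(cμ) = 1.65/19.87 = 0.08304
Stable ⇔ ρ < 1: YES
Spare capacity = cμ − λ = 19.87 − 1.65 = 18.22/hr

Final: ρ = 0.08304; stable; margin = 18.22/hr


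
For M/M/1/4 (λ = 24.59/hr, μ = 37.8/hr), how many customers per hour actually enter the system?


ρ = 0.6505; P_K = (1−ρ)ρ^4/(1−ρ^5) = 0.070839
λ_eff = λ(1 − P_K) = 24.59·(1 − 0.070839) = 24.59·0.929161 = 22.8481 /hr

Final: 22.8481 /hr


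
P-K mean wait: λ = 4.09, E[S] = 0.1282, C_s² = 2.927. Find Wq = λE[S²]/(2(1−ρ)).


ρ = λ·E[S] = 4.09·0.1282 = 0.5243
E[S²] = E[S]²(1+C_s²) = 0.1282²·(1+2.927) = 0.064541
Wq = λ·E[S²]/(2(1−ρ)) = 4.09·0.064541/(2·0.4757) = 0.27748 hr

Final: 0.27748 hr


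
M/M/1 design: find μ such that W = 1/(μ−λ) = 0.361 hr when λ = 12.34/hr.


W = 1/(μ−λ) ⇒ μ − λ = 1/W = 1/0.361 = 2.7701
μ = λ + 1/W = 12.34 + 2.7701 = 15.1101 per hr

Final: 15.1101 /hr


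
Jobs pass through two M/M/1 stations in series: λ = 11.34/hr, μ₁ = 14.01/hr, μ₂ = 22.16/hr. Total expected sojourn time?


Each node sees arrival rate λ = 11.34/hr (tandem ⇒ throughput preserved).
W₁ = 1/(μ₁−λ) = 1/(14.01−11.34) = 0.37453 hr
W₂ = 1/(μ₂−λ) = 1/(22.16−11.34) = 0.09242 hr
W_total = W₁ + W₂ = 0.37453 + 0.09242 = 0.46695 hr

Final: 0.46695 hr


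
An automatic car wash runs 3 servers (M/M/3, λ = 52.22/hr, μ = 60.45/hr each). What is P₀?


a = λ/μ = 52.22/60.45 = 0.8639; ρ = a/c = 0.2880
Σ_{k=0}^{2} a^k/k! (terms k=0..2) = 1.00000 + 0.86385 + 0.37312 = 2.23698
Tail: a^3/(3!(1−ρ)) = 0.64465/(6·0.7120) = 0.15089
P₀ = 1/(2.23698 + 0.15089) = 1/2.38787 = 0.418784

Final: 0.418784


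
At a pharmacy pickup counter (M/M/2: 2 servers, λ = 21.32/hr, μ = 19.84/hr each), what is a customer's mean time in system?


a = 1.0746; ρ = 0.5373; P₀ = 0.300984
Lq = P₀·a^c·ρ/(c!(1−ρ)²) = 0.43613
Wq = Lq/λ = 0.43613/21.32 = 0.02046 hr
W = Wq + 1/μ = 0.02046 + 0.05040 = 0.07086 hr

Final: 0.07086 hr


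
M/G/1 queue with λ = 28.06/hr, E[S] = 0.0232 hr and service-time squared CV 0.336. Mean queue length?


ρ = λ·E[S] = 28.06·0.0232 = 0.6510
Lq = ρ²(1+C_s²)/(2(1−ρ)) = 0.4238·(1+0.336)/(2·0.3490)
= 0.4238·1.3360/0.6980 = 0.81113

Final: 0.81113


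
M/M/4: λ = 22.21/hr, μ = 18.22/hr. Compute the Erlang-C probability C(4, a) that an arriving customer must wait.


a = λ/μ = 1.2190; ρ = a/4 = 0.3047
P₀ = 0.294449 (from M/M/c formula)
C(c,a) = [a^c/(c!(1−ρ))]·P₀ = [2.20801/(24·0.6953)]·0.294449
= 0.13233·0.294449 = 0.038963

Final: 0.038963


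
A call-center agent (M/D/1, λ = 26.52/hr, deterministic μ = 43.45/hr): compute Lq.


ρ = 26.52/43.45 = 0.6104
M/D/1: Lq = ρ²/(2(1−ρ)) = 0.3725/(2·0.3896) = 0.47805

Final: 0.47805


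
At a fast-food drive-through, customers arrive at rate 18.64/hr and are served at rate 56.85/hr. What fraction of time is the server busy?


ρ = λ/μ = 18.64/56.85 = 0.3279

Final: 0.3279


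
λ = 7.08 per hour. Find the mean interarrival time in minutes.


Mean interarrival time = 1/λ = 1/7.08 hour = 0.14124 hour
In minutes: 0.14124 × 60 = 8.4746 min

Final: 8.4746 min


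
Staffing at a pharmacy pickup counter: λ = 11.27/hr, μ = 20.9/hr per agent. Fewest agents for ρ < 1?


Stability requires cμ > λ ⇔ c > λ/μ.
λ/μ = 11.27/20.9 = 0.5392
Minimum integer c = ⌊0.5392⌋ + 1 = 1
Check: 1·20.9 = 20.90 > 11.27, while 0·20.9 = 0.00 ≤ 11.27

Final: 1 servers


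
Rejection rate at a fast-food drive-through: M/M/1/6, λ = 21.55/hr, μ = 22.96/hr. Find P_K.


ρ = λ/μ = 21.55/22.96 = 0.9386
P_K = (1−ρ)ρ^K/(1−ρ^(K+1)) = (0.06141·0.683679)/(1 − 0.641694)
= 0.041986/0.358306 = 0.117178

Final: 0.117178


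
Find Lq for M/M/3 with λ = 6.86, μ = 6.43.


a = λ/μ = 1.0669; ρ = a/3 = 0.3556
P₀ = 0.338975
Lq = P₀·a^c·ρ / (c!·(1−ρ)²) = 0.338975·1.21434·0.3556/(6·0.41522)
= 0.05876

Final: 0.05876


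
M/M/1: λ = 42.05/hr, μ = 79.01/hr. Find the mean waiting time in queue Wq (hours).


ρ = 42.05/79.01 = 0.5322
Wq = ρ/(μ−λ) = 0.5322/(79.01 − 42.05) = 0.5322/36.96 = 0.01440 hr

Final: 0.01440 hr


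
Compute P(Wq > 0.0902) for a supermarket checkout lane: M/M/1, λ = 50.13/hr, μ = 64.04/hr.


ρ = 50.13/64.04 = 0.7828
P(Wq > t) = ρ·e^{−(μ−λ)t} = 0.7828·e^{−1.2547}
= 0.7828·0.285167 = 0.223226

Final: 0.223226


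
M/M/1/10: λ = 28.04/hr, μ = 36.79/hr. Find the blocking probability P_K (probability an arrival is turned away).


ρ = λ/μ = 28.04/36.79 = 0.7622
P_K = (1−ρ)ρ^K/(1−ρ^(K+1)) = (0.2378·0.066143)/(1 − 0.050412)
= 0.015731/0.949588 = 0.016566

Final: 0.016566


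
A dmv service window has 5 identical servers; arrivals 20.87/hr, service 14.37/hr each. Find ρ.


ρ = λ/(cμ) = 20.87/(5·14.37) = 20.87/71.85 = 0.2905

Final: 0.2905


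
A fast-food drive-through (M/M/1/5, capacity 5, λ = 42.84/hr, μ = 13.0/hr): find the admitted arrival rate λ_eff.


ρ = 3.2954; P_K = (1−ρ)ρ^5/(1−ρ^6) = 0.697090
λ_eff = λ(1 − P_K) = 42.84·(1 − 0.697090) = 42.84·0.302910 = 12.9767 /hr

Final: 12.9767 /hr


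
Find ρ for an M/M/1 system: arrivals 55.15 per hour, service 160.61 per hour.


ρ = λ/μ = 55.15/160.61 = 0.3434

Final: 0.3434


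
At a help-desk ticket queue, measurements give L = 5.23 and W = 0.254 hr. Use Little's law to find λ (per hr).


λ = L/W = 5.23/0.254 = 20.5906 /hr

Final: 20.5906 /hr


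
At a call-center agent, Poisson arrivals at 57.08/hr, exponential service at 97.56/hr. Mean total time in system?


W = 1/(μ−λ) = 1/(97.56 − 57.08) = 1/40.48 = 0.02470 hr

Final: 0.02470 hr


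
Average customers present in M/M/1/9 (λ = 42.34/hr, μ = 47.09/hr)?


ρ = 42.34/47.09 = 0.8991
L = ρ[1 − (K+1)ρ^K + Kρ^(K+1)] / [(1−ρ)(1−ρ^(K+1))]
Numerator: 0.8991·(1 − 10·0.384060 + 9·0.345320) = 0.240316
Denominator: (0.1009)·(0.654680) = 0.066038
L = 0.240316/0.066038 = 3.6390

Final: 3.6390


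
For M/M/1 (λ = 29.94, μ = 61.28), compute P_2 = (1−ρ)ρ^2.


ρ = 29.94/61.28 = 0.4886
P_n = (1−ρ)·ρ^n = (1 − 0.4886)·0.4886^2 = 0.5114·0.238708 = 0.122081

Final: 0.122081


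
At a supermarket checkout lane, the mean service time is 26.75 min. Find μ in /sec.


μ = 1/(service time) in consistent units.
1 second = 0.0166667 min, so μ = 0.0166667/26.75 = 0.0006231 per second

Final: 0.0006231 /sec


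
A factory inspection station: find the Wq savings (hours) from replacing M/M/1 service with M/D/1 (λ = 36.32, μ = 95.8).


ρ = 36.32/95.8 = 0.3791
Wq(M/M/1) = ρ/(μ−λ) = 0.3791/59.48 = 0.006374 hr
Wq(M/D/1) = ρ/(2(μ−λ)) = 0.003187 hr
Savings = 0.006374 − 0.003187 = 0.003187 hr

Final: 0.003187 hr


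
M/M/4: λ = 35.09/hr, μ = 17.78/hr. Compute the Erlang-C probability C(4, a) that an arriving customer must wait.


a = λ/μ = 1.9736; ρ = a/4 = 0.4934
P₀ = 0.134229 (from M/M/c formula)
C(c,a) = [a^c/(c!(1−ρ))]·P₀ = [15.17073/(24·0.5066)]·0.134229
= 1.24774·0.134229 = 0.167483

Final: 0.167483


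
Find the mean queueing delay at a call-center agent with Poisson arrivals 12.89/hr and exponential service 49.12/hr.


ρ = 12.89/49.12 = 0.2624
Wq = ρ/(μ−λ) = 0.2624/(49.12 − 12.89) = 0.2624/36.23 = 0.007243 hr

Final: 0.007243 hr


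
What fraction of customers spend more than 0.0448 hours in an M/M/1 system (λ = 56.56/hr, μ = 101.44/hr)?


W ~ Exponential(μ−λ) for M/M/1.
μ − λ = 101.44 − 56.56 = 44.8800
P(W > t) = e^{−(μ−λ)t} = e^{−2.0106} = 0.133905

Final: 0.133905


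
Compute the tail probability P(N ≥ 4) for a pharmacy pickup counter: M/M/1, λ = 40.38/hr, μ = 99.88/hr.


ρ = 40.38/99.88 = 0.4043
P(N ≥ n) = ρ^n = 0.4043^4 = 0.026715

Final: 0.026715


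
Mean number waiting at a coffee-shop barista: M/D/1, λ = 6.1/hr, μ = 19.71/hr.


ρ = 6.1/19.71 = 0.3095
M/D/1: Lq = ρ²/(2(1−ρ)) = 0.09578/(2·0.6905) = 0.06936

Final: 0.06936


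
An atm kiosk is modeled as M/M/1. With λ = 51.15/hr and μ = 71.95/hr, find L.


ρ = λ/μ = 51.15/71.95 = 0.7109
L = ρ/(1−ρ) = 0.7109/(1 − 0.7109) = 0.7109/0.2891 = 2.4591

Final: 2.4591


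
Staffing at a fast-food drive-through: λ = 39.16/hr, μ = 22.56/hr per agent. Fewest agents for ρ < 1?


Stability requires cμ > λ ⇔ c > λ/μ.
λ/μ = 39.16/22.56 = 1.7358
Minimum integer c = ⌊1.7358⌋ + 1 = 2
Check: 2·22.56 = 45.12 > 39.16, while 1·22.56 = 22.56 ≤ 39.16

Final: 2 servers


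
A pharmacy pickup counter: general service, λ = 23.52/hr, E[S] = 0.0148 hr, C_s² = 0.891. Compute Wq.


ρ = λ·E[S] = 23.52·0.0148 = 0.3481
E[S²] = E[S]²(1+C_s²) = 0.0148²·(1+0.891) = 0.0004142
Wq = λ·E[S²]/(2(1−ρ)) = 23.52·0.0004142/(2·0.6519) = 0.007472 hr

Final: 0.007472 hr


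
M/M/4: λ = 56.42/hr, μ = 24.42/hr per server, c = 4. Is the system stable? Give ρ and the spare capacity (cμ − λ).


Total capacity cμ = 4·24.42 = 97.68/hr
ρ = λ/(cμ) = 56.42/97.68 = 0.5776
Stable ⇔ ρ < 1: YES
Spare capacity = cμ − λ = 97.68 − 56.42 = 41.26/hr

Final: ρ = 0.5776; stable; margin = 41.26/hr


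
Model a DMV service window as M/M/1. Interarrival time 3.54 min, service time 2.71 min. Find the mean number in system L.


λ = 60/3.54 = 16.9492 /hr
μ = 60/2.71 = 22.1402 /hr
ρ = λ/μ = 16.9492/22.1402 = 0.7655
L = ρ/(1−ρ) = 0.7655/0.2345 = 3.2651

Final: 3.2651


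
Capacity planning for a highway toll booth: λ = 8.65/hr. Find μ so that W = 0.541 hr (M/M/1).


W = 1/(μ−λ) ⇒ μ − λ = 1/W = 1/0.541 = 1.8484
μ = λ + 1/W = 8.65 + 1.8484 = 10.4984 per hr

Final: 10.4984 /hr


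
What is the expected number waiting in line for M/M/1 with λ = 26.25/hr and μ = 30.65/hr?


ρ = 26.25/30.65 = 0.8564
Lq = ρ²/(1−ρ) = 0.7335/0.1436 = 5.1095

Final: 5.1095


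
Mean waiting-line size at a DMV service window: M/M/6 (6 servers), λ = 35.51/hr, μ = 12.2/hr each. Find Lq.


a = λ/μ = 2.9107; ρ = a/6 = 0.4851
P₀ = 0.053682
Lq = P₀·a^c·ρ / (c!·(1−ρ)²) = 0.053682·608.05806·0.4851/(720·0.26511)
= 0.08296

Final: 0.08296


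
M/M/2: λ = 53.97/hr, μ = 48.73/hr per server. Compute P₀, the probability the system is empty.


a = λ/μ = 53.97/48.73 = 1.1075; ρ = a/c = 0.5538
Σ_{k=0}^{1} a^k/k! (terms k=0..1) = 1.00000 + 1.10753 = 2.10753
Tail: a^2/(2!(1−ρ)) = 1.22663/(2·0.4462) = 1.37442
P₀ = 1/(2.10753 + 1.37442) = 1/3.48195 = 0.287195

Final: 0.287195


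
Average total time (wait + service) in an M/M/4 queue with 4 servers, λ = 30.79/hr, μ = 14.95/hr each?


a = 2.0595; ρ = 0.5149; P₀ = 0.122225
Lq = P₀·a^c·ρ/(c!(1−ρ)²) = 0.20046
Wq = Lq/λ = 0.20046/30.79 = 0.006511 hr
W = Wq + 1/μ = 0.006511 + 0.06689 = 0.07340 hr

Final: 0.07340 hr


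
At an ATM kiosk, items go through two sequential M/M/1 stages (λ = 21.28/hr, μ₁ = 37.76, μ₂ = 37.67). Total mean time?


Each node sees arrival rate λ = 21.28/hr (tandem ⇒ throughput preserved).
W₁ = 1/(μ₁−λ) = 1/(37.76−21.28) = 0.06068 hr
W₂ = 1/(μ₂−λ) = 1/(37.67−21.28) = 0.06101 hr
W_total = W₁ + W₂ = 0.06068 + 0.06101 = 0.12169 hr

Final: 0.12169 hr


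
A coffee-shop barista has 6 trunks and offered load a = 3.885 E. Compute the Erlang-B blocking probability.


B(c,a) = (a^c/c!) / Σ_{k=0}^{c} a^k/k!
a^6/6! = 4.775443
Σ terms (k=0..6): 1.00000 + 3.88500 + 7.54661 + 9.77286 + 9.49189 + 7.37520 + 4.77544 = 43.847013
B = 4.775443/43.847013 = 0.108911

Final: 0.108911


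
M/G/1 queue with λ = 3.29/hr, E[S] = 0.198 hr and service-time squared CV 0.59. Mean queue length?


ρ = λ·E[S] = 3.29·0.198 = 0.6514
Lq = ρ²(1+C_s²)/(2(1−ρ)) = 0.4243·(1+0.59)/(2·0.3486)
= 0.4243·1.5900/0.6972 = 0.96780

Final: 0.96780


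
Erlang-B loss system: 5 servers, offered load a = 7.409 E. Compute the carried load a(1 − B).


B(5,7.409) = 0.448044 (Erlang-B)
Carried load = a(1 − B) = 7.409·(1 − 0.448044) = 7.409·0.551956 = 4.0894 E

Final: 4.0894 Erlangs


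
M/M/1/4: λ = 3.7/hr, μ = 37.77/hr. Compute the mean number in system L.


ρ = 3.7/37.77 = 0.09796
L = ρ[1 − (K+1)ρ^K + Kρ^(K+1)] / [(1−ρ)(1−ρ^(K+1))]
Numerator: 0.09796·(1 − 5·0.00009209 + 4·0.000009021) = 0.097920
Denominator: (0.9020)·(0.999991) = 0.902031
L = 0.097920/0.902031 = 0.1086

Final: 0.1086


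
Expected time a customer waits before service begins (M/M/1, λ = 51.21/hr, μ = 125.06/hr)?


ρ = 51.21/125.06 = 0.4095
Wq = ρ/(μ−λ) = 0.4095/(125.06 − 51.21) = 0.4095/73.85 = 0.005545 hr

Final: 0.005545 hr


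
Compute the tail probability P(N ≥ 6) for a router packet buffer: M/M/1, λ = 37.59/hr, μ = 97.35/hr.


ρ = 37.59/97.35 = 0.3861
P(N ≥ n) = ρ^n = 0.3861^6 = 0.003315

Final: 0.003315


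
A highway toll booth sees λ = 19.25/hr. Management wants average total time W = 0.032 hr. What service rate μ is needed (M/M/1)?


W = 1/(μ−λ) ⇒ μ − λ = 1/W = 1/0.032 = 31.2500
μ = λ + 1/W = 19.25 + 31.2500 = 50.5000 per hr

Final: 50.5000 /hr


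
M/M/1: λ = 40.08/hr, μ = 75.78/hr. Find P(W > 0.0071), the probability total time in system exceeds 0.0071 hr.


W ~ Exponential(μ−λ) for M/M/1.
μ − λ = 75.78 − 40.08 = 35.7000
P(W > t) = e^{−(μ−λ)t} = e^{−0.2535} = 0.776103

Final: 0.776103


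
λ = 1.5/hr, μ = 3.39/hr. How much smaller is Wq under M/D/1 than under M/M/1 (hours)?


ρ = 1.5/3.39 = 0.4425
Wq(M/M/1) = ρ/(μ−λ) = 0.4425/1.89 = 0.23412 hr
Wq(M/D/1) = ρ/(2(μ−λ)) = 0.11706 hr
Savings = 0.23412 − 0.11706 = 0.11706 hr

Final: 0.11706 hr


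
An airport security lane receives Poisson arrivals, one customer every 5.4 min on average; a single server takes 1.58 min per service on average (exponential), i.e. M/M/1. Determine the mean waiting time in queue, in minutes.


λ = 60/5.4 = 11.1111 /hr
μ = 60/1.58 = 37.9747 /hr
ρ = λ/μ = 11.1111/37.9747 = 0.2926
Wq = ρ/(μ−λ) = 0.2926/(37.9747−11.1111) = 0.01089 hr
In minutes: 0.01089·60 = 0.6535 min

Final: 0.6535 min


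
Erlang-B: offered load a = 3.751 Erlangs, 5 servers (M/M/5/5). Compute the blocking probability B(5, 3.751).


B(c,a) = (a^c/c!) / Σ_{k=0}^{c} a^k/k!
a^5/5! = 6.188054
Σ terms (k=0..5): 1.00000 + 3.75100 + 7.03500 + 8.79610 + 8.24854 + 6.18805 = 35.018689
B = 6.188054/35.018689 = 0.176707

Final: 0.176707


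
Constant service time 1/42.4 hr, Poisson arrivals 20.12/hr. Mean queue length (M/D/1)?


ρ = 20.12/42.4 = 0.4745
M/D/1: Lq = ρ²/(2(1−ρ)) = 0.2252/(2·0.5255) = 0.21426

Final: 0.21426


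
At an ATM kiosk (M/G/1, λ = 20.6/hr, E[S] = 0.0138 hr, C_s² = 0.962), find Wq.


ρ = λ·E[S] = 20.6·0.0138 = 0.2843
E[S²] = E[S]²(1+C_s²) = 0.0138²·(1+0.962) = 0.0003736
Wq = λ·E[S²]/(2(1−ρ)) = 20.6·0.0003736/(2·0.7157) = 0.005377 hr

Final: 0.005377 hr


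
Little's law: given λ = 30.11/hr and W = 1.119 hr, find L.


L = λW = 30.11·1.119 = 33.6931

Final: 33.6931


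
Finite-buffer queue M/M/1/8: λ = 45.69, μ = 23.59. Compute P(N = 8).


ρ = λ/μ = 45.69/23.59 = 1.9368
P_K = (1−ρ)ρ^K/(1−ρ^(K+1)) = (-0.9368·198.036726)/(1 − 383.564985)
= -185.528259/-382.564985 = 0.484959

Final: 0.484959


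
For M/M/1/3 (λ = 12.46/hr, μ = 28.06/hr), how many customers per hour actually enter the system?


ρ = 0.4440; P_K = (1−ρ)ρ^3/(1−ρ^4) = 0.050647
λ_eff = λ(1 − P_K) = 12.46·(1 − 0.050647) = 12.46·0.949353 = 11.8289 /hr

Final: 11.8289 /hr


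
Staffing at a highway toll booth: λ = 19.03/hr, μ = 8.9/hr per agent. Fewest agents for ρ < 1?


Stability requires cμ > λ ⇔ c > λ/μ.
λ/μ = 19.03/8.9 = 2.1382
Minimum integer c = ⌊2.1382⌋ + 1 = 3
Check: 3·8.9 = 26.70 > 19.03, while 2·8.9 = 17.80 ≤ 19.03

Final: 3 servers


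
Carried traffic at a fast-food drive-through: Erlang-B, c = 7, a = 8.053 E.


B(7,8.053) = 0.311148 (Erlang-B)
Carried load = a(1 − B) = 8.053·(1 − 0.311148) = 8.053·0.688852 = 5.5473 E

Final: 5.5473 Erlangs


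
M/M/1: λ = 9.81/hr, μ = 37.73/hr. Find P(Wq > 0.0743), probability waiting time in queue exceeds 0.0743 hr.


ρ = 9.81/37.73 = 0.2600
P(Wq > t) = ρ·e^{−(μ−λ)t} = 0.2600·e^{−2.0745}
= 0.2600·0.125625 = 0.032663

Final: 0.032663


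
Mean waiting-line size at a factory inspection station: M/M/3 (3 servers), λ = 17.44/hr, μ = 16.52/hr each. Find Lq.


a = λ/μ = 1.0557; ρ = a/3 = 0.3519
P₀ = 0.342995
Lq = P₀·a^c·ρ / (c!·(1−ρ)²) = 0.342995·1.17655·0.3519/(6·0.42004)
= 0.05635

Final: 0.05635


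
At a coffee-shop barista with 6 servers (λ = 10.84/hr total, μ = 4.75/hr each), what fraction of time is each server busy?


ρ = λ/(cμ) = 10.84/(6·4.75) = 10.84/28.50 = 0.3804

Final: 0.3804


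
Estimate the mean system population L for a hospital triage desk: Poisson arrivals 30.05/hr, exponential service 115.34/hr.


ρ = λ/μ = 30.05/115.34 = 0.2605
L = ρ/(1−ρ) = 0.2605/(1 − 0.2605) = 0.2605/0.7395 = 0.3523

Final: 0.3523


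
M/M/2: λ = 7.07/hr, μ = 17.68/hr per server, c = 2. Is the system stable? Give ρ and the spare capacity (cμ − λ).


Total capacity cμ = 2·17.68 = 35.36/hr
ρ = λ/(cμ) = 7.07/35.36 = 0.1999
Stable ⇔ ρ < 1: YES
Spare capacity = cμ − λ = 35.36 − 7.07 = 28.29/hr

Final: ρ = 0.1999; stable; margin = 28.29/hr


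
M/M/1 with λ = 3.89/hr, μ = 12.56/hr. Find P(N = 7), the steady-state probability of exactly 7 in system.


ρ = 3.89/12.56 = 0.3097
P_n = (1−ρ)·ρ^n = (1 − 0.3097)·0.3097^7 = 0.6903·0.0002734 = 0.0001887

Final: 0.0001887


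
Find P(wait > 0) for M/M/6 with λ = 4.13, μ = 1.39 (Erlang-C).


a = λ/μ = 2.9712; ρ = a/6 = 0.4952
P₀ = 0.050436 (from M/M/c formula)
C(c,a) = [a^c/(c!(1−ρ))]·P₀ = [688.03655/(720·0.5048)]·0.050436
= 1.89305·0.050436 = 0.095478

Final: 0.095478


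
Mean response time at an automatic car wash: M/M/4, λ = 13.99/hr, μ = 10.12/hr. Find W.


a = 1.3824; ρ = 0.3456; P₀ = 0.249327
Lq = P₀·a^c·ρ/(c!(1−ρ)²) = 0.03062
Wq = Lq/λ = 0.03062/13.99 = 0.002189 hr
W = Wq + 1/μ = 0.002189 + 0.09881 = 0.10100 hr

Final: 0.10100 hr


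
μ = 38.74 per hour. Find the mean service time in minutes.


Mean service time = 1/μ = 1/38.74 hour = 0.02581 hour
In minutes: 0.02581 × 60 = 1.5488 min

Final: 1.5488 min


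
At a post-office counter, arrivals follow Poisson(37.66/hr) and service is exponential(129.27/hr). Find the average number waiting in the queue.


ρ = 37.66/129.27 = 0.2913
Lq = ρ²/(1−ρ) = 0.08487/0.7087 = 0.1198

Final: 0.1198


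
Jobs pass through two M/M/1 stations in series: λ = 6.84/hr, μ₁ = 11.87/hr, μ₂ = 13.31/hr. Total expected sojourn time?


Each node sees arrival rate λ = 6.84/hr (tandem ⇒ throughput preserved).
W₁ = 1/(μ₁−λ) = 1/(11.87−6.84) = 0.19881 hr
W₂ = 1/(μ₂−λ) = 1/(13.31−6.84) = 0.15456 hr
W_total = W₁ + W₂ = 0.19881 + 0.15456 = 0.35337 hr

Final: 0.35337 hr


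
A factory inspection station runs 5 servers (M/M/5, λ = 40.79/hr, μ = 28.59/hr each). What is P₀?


a = λ/μ = 40.79/28.59 = 1.4267; ρ = a/c = 0.2853
Σ_{k=0}^{4} a^k/k! (terms k=0..4) = 1.00000 + 1.42672 + 1.01777 + 0.48402 + 0.17264 = 4.10116
Tail: a^5/(5!(1−ρ)) = 5.91150/(120·0.7147) = 0.06893
P₀ = 1/(4.10116 + 0.06893) = 1/4.17009 = 0.239803

Final: 0.239803


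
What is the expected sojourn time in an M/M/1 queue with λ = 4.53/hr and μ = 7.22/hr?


W = 1/(μ−λ) = 1/(7.22 − 4.53) = 1/2.69 = 0.3717 hr

Final: 0.3717 hr


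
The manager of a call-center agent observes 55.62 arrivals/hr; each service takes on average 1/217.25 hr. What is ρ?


ρ = λ/μ = 55.62/217.25 = 0.2560

Final: 0.2560


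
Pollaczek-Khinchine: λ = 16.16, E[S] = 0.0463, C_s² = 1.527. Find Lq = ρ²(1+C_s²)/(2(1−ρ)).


ρ = λ·E[S] = 16.16·0.0463 = 0.7482
Lq = ρ²(1+C_s²)/(2(1−ρ)) = 0.5598·(1+1.527)/(2·0.2518)
= 0.5598·2.5270/0.5036 = 2.80917

Final: 2.80917


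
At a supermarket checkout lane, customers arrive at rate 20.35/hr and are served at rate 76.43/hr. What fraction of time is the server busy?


ρ = λ/μ = 20.35/76.43 = 0.2663

Final: 0.2663


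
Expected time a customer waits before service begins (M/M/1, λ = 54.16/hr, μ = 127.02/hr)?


ρ = 54.16/127.02 = 0.4264
Wq = ρ/(μ−λ) = 0.4264/(127.02 − 54.16) = 0.4264/72.86 = 0.005852 hr

Final: 0.005852 hr


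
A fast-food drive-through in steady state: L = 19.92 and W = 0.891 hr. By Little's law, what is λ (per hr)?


λ = L/W = 19.92/0.891 = 22.3569 /hr

Final: 22.3569 /hr


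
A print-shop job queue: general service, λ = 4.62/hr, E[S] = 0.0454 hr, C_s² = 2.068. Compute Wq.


ρ = λ·E[S] = 4.62·0.0454 = 0.2097
E[S²] = E[S]²(1+C_s²) = 0.0454²·(1+2.068) = 0.006324
Wq = λ·E[S²]/(2(1−ρ)) = 4.62·0.006324/(2·0.7903) = 0.01848 hr

Final: 0.01848 hr


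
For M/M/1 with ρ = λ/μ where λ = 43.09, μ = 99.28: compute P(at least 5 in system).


ρ = 43.09/99.28 = 0.4340
P(N ≥ n) = ρ^n = 0.4340^5 = 0.015402

Final: 0.015402


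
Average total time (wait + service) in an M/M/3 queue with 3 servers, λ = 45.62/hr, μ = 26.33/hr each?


a = 1.7326; ρ = 0.5775; P₀ = 0.159093
Lq = P₀·a^c·ρ/(c!(1−ρ)²) = 0.44630
Wq = Lq/λ = 0.44630/45.62 = 0.009783 hr
W = Wq + 1/μ = 0.009783 + 0.03798 = 0.04776 hr

Final: 0.04776 hr


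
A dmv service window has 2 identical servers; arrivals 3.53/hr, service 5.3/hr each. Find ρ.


ρ = λ/(cμ) = 3.53/(2·5.3) = 3.53/10.60 = 0.3330

Final: 0.3330


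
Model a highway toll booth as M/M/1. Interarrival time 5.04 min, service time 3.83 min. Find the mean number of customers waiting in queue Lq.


λ = 60/5.04 = 11.9048 /hr
μ = 60/3.83 = 15.6658 /hr
ρ = λ/μ = 11.9048/15.6658 = 0.7599
Lq = ρ²/(1−ρ) = 0.5775/0.2401 = 2.4054

Final: 2.4054


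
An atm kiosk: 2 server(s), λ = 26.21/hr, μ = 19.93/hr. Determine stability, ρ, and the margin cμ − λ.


Total capacity cμ = 2·19.93 = 39.86/hr
ρ = λ/(cμ) = 26.21/39.86 = 0.6576
Stable ⇔ ρ < 1: YES
Spare capacity = cμ − λ = 39.86 − 26.21 = 13.65/hr

Final: ρ = 0.6576; stable; margin = 13.65/hr


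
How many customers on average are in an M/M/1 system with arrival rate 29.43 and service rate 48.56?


ρ = λ/μ = 29.43/48.56 = 0.6061
L = ρ/(1−ρ) = 0.6061/(1 − 0.6061) = 0.6061/0.3939 = 1.5384

Final: 1.5384


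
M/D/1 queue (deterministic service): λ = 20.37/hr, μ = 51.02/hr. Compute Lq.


ρ = 20.37/51.02 = 0.3993
M/D/1: Lq = ρ²/(2(1−ρ)) = 0.1594/(2·0.6007) = 0.13267

Final: 0.13267


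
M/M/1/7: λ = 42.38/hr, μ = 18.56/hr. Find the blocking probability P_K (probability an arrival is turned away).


ρ = λ/μ = 42.38/18.56 = 2.2834
P_K = (1−ρ)ρ^K/(1−ρ^(K+1)) = (-1.2834·323.653914)/(1 − 739.033021)
= -415.379107/-738.033021 = 0.562819

Final: 0.562819


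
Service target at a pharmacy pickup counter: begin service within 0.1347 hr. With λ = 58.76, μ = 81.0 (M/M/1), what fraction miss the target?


ρ = 58.76/81.0 = 0.7254
P(Wq > t) = ρ·e^{−(μ−λ)t} = 0.7254·e^{−2.9957}
= 0.7254·0.050000 = 0.036272

Final: 0.036272


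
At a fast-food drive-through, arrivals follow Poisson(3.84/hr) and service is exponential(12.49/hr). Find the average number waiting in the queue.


ρ = 3.84/12.49 = 0.3074
Lq = ρ²/(1−ρ) = 0.09452/0.6926 = 0.1365

Final: 0.1365


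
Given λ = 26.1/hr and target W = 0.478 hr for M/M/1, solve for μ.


W = 1/(μ−λ) ⇒ μ − λ = 1/W = 1/0.478 = 2.0921
μ = λ + 1/W = 26.1 + 2.0921 = 28.1921 per hr

Final: 28.1921 /hr


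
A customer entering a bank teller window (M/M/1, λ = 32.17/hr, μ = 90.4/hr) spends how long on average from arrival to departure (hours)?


W = 1/(μ−λ) = 1/(90.4 − 32.17) = 1/58.23 = 0.01717 hr

Final: 0.01717 hr


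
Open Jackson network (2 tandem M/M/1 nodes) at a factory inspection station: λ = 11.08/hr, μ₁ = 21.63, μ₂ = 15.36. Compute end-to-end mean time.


Each node sees arrival rate λ = 11.08/hr (tandem ⇒ throughput preserved).
W₁ = 1/(μ₁−λ) = 1/(21.63−11.08) = 0.09479 hr
W₂ = 1/(μ₂−λ) = 1/(15.36−11.08) = 0.23364 hr
W_total = W₁ + W₂ = 0.09479 + 0.23364 = 0.32843 hr

Final: 0.32843 hr


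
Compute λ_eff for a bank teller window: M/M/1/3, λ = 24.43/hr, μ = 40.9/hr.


ρ = 0.5973; P_K = (1−ρ)ρ^3/(1−ρ^4) = 0.098334
λ_eff = λ(1 − P_K) = 24.43·(1 − 0.098334) = 24.43·0.901666 = 22.0277 /hr

Final: 22.0277 /hr


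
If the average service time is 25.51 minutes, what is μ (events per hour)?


μ = 1/(service time) in consistent units.
1 hour = 60 min, so μ = 60/25.51 = 2.3520 per hour

Final: 2.3520 /hr


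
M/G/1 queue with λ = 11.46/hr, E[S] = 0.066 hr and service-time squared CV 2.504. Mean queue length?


ρ = λ·E[S] = 11.46·0.066 = 0.7564
Lq = ρ²(1+C_s²)/(2(1−ρ)) = 0.5721·(1+2.504)/(2·0.2436)
= 0.5721·3.5040/0.4873 = 4.11379

Final: 4.11379


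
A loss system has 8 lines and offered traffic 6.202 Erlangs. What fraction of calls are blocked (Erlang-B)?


B(c,a) = (a^c/c!) / Σ_{k=0}^{c} a^k/k!
a^8/8! = 54.291716
Σ terms (k=0..8): 1.00000 + 6.20200 + 19.23240 + 39.75979 + 61.64755 + 76.46762 + 79.04203 + 70.03124 + 54.29172 = 407.674335
B = 54.291716/407.674335 = 0.133174

Final: 0.133174


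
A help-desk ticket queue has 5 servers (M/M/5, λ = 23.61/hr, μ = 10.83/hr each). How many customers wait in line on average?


a = λ/μ = 2.1801; ρ = a/5 = 0.4360
P₀ = 0.111707
Lq = P₀·a^c·ρ / (c!·(1−ρ)²) = 0.111707·49.24222·0.4360/(120·0.31808)
= 0.06283

Final: 0.06283


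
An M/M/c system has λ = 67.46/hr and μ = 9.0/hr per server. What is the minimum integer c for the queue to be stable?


Stability requires cμ > λ ⇔ c > λ/μ.
λ/μ = 67.46/9.0 = 7.4956
Minimum integer c = ⌊7.4956⌋ + 1 = 8
Check: 8·9.0 = 72.00 > 67.46, while 7·9.0 = 63.00 ≤ 67.46

Final: 8 servers


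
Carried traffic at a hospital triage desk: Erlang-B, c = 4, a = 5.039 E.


B(4,5.039) = 0.401412 (Erlang-B)
Carried load = a(1 − B) = 5.039·(1 − 0.401412) = 5.039·0.598588 = 3.0163 E

Final: 3.0163 Erlangs


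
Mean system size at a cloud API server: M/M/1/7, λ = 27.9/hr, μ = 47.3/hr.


ρ = 27.9/47.3 = 0.5899
L = ρ[1 − (K+1)ρ^K + Kρ^(K+1)] / [(1−ρ)(1−ρ^(K+1))]
Numerator: 0.5899·(1 − 8·0.024843 + 7·0.014654) = 0.533127
Denominator: (0.4101)·(0.985346) = 0.404138
L = 0.533127/0.404138 = 1.3192

Final: 1.3192


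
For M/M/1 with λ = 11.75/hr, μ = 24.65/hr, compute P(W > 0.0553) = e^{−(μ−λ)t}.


W ~ Exponential(μ−λ) for M/M/1.
μ − λ = 24.65 − 11.75 = 12.9000
P(W > t) = e^{−(μ−λ)t} = e^{−0.7134} = 0.489990

Final: 0.489990


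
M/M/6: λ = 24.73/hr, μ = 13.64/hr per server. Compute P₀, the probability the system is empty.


a = λ/μ = 24.73/13.64 = 1.8130; ρ = a/c = 0.3022
Σ_{k=0}^{5} a^k/k! (terms k=0..5) = 1.00000 + 1.81305 + 1.64357 + 0.99329 + 0.45022 + 0.16326 = 6.06340
Tail: a^6/(6!(1−ρ)) = 35.51882/(720·0.6978) = 0.07069
P₀ = 1/(6.06340 + 0.07069) = 1/6.13409 = 0.163023

Final: 0.163023


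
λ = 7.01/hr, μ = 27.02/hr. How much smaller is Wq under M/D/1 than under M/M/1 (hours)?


ρ = 7.01/27.02 = 0.2594
Wq(M/M/1) = ρ/(μ−λ) = 0.2594/20.01 = 0.01297 hr
Wq(M/D/1) = ρ/(2(μ−λ)) = 0.006483 hr
Savings = 0.01297 − 0.006483 = 0.006483 hr

Final: 0.006483 hr


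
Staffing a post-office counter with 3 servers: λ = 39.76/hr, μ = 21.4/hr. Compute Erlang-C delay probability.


a = λ/μ = 1.8579; ρ = a/3 = 0.6193
P₀ = 0.135285 (from M/M/c formula)
C(c,a) = [a^c/(c!(1−ρ))]·P₀ = [6.41354/(6·0.3807)]·0.135285
= 2.80789·0.135285 = 0.379865

Final: 0.379865


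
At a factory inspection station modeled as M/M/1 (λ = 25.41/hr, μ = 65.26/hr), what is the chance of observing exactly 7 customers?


ρ = 25.41/65.26 = 0.3894
P_n = (1−ρ)·ρ^n = (1 − 0.3894)·0.3894^7 = 0.6106·0.001357 = 0.0008285

Final: 0.0008285


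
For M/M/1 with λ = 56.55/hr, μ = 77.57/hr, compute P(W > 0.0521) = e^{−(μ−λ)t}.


W ~ Exponential(μ−λ) for M/M/1.
μ − λ = 77.57 − 56.55 = 21.0200
P(W > t) = e^{−(μ−λ)t} = e^{−1.0951} = 0.334492

Final: 0.334492


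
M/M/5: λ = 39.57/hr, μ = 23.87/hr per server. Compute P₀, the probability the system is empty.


a = λ/μ = 39.57/23.87 = 1.6577; ρ = a/c = 0.3315
Σ_{k=0}^{4} a^k/k! (terms k=0..4) = 1.00000 + 1.65773 + 1.37403 + 0.75926 + 0.31466 = 5.10568
Tail: a^5/(5!(1−ρ)) = 12.51896/(120·0.6685) = 0.15607
P₀ = 1/(5.10568 + 0.15607) = 1/5.26175 = 0.190051

Final: 0.190051


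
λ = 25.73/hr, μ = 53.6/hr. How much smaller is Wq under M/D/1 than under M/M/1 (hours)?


ρ = 25.73/53.6 = 0.4800
Wq(M/M/1) = ρ/(μ−λ) = 0.4800/27.87 = 0.01722 hr
Wq(M/D/1) = ρ/(2(μ−λ)) = 0.008612 hr
Savings = 0.01722 − 0.008612 = 0.008612 hr

Final: 0.008612 hr


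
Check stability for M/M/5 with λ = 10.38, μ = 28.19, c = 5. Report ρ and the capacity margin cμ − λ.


Total capacity cμ = 5·28.19 = 140.95/hr
ρ = λ/(cμ) = 10.38/140.95 = 0.07364
Stable ⇔ ρ < 1: YES
Spare capacity = cμ − λ = 140.95 − 10.38 = 130.57/hr

Final: ρ = 0.07364; stable; margin = 130.57/hr


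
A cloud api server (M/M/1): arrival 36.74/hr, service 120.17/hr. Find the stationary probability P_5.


ρ = 36.74/120.17 = 0.3057
P_n = (1−ρ)·ρ^n = (1 − 0.3057)·0.3057^5 = 0.6943·0.002671 = 0.001855

Final: 0.001855


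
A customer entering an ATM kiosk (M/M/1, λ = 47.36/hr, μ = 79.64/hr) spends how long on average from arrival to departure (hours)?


W = 1/(μ−λ) = 1/(79.64 − 47.36) = 1/32.28 = 0.03098 hr

Final: 0.03098 hr


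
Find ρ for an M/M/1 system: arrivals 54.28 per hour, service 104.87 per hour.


ρ = λ/μ = 54.28/104.87 = 0.5176

Final: 0.5176


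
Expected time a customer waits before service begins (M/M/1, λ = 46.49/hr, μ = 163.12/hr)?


ρ = 46.49/163.12 = 0.2850
Wq = ρ/(μ−λ) = 0.2850/(163.12 − 46.49) = 0.2850/116.63 = 0.002444 hr

Final: 0.002444 hr


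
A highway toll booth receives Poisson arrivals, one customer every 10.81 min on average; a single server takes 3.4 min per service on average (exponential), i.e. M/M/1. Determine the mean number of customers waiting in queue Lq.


λ = 60/10.81 = 5.5504 /hr
μ = 60/3.4 = 17.6471 /hr
ρ = λ/μ = 5.5504/17.6471 = 0.3145
Lq = ρ²/(1−ρ) = 0.09893/0.6855 = 0.1443

Final: 0.1443


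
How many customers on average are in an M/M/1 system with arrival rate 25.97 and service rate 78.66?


ρ = λ/μ = 25.97/78.66 = 0.3302
L = ρ/(1−ρ) = 0.3302/(1 − 0.3302) = 0.3302/0.6698 = 0.4929

Final: 0.4929


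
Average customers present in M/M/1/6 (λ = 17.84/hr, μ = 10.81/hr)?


ρ = 17.84/10.81 = 1.6503
L = ρ[1 − (K+1)ρ^K + Kρ^(K+1)] / [(1−ρ)(1−ρ^(K+1))]
Numerator: 1.6503·(1 − 7·20.202957 + 6·33.341420) = 98.405212
Denominator: (-0.6503)·(-32.341420) = 21.032394
L = 98.405212/21.032394 = 4.6787

Final: 4.6787


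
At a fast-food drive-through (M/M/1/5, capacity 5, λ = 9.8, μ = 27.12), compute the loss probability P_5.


ρ = λ/μ = 9.8/27.12 = 0.3614
P_K = (1−ρ)ρ^K/(1−ρ^(K+1)) = (0.6386·0.006161)/(1 − 0.002226)
= 0.003935/0.997774 = 0.003944

Final: 0.003944


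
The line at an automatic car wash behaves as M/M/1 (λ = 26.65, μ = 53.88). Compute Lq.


ρ = 26.65/53.88 = 0.4946
Lq = ρ²/(1−ρ) = 0.2446/0.5054 = 0.4841

Final: 0.4841


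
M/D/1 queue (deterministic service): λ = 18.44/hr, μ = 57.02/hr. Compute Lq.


ρ = 18.44/57.02 = 0.3234
M/D/1: Lq = ρ²/(2(1−ρ)) = 0.1046/(2·0.6766) = 0.07729

Final: 0.07729


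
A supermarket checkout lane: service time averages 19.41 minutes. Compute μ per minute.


μ = 1/(service time) in consistent units.
1 minute = 1 min, so μ = 1/19.41 = 0.05152 per minute

Final: 0.05152 /min


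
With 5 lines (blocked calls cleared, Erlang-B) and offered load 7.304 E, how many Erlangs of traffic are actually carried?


B(5,7.304) = 0.442210 (Erlang-B)
Carried load = a(1 − B) = 7.304·(1 − 0.442210) = 7.304·0.557790 = 4.0741 E

Final: 4.0741 Erlangs


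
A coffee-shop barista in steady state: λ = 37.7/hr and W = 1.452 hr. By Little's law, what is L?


L = λW = 37.7·1.452 = 54.7404

Final: 54.7404


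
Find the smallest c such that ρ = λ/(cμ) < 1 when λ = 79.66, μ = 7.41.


Stability requires cμ > λ ⇔ c > λ/μ.
λ/μ = 79.66/7.41 = 10.7503
Minimum integer c = ⌊10.7503⌋ + 1 = 11
Check: 11·7.41 = 81.51 > 79.66, while 10·7.41 = 74.10 ≤ 79.66

Final: 11 servers


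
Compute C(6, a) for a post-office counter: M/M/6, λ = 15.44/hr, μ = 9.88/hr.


a = λ/μ = 1.5628; ρ = a/6 = 0.2605
P₀ = 0.209491 (from M/M/c formula)
C(c,a) = [a^c/(c!(1−ρ))]·P₀ = [14.56606/(720·0.7395)]·0.209491
= 0.02736·0.209491 = 0.005731

Final: 0.005731


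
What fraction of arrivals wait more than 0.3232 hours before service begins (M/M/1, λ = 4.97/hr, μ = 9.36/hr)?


ρ = 4.97/9.36 = 0.5310
P(Wq > t) = ρ·e^{−(μ−λ)t} = 0.5310·e^{−1.4188}
= 0.5310·0.241993 = 0.128494

Final: 0.128494


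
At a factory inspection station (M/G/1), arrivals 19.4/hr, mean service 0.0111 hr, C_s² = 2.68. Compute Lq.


ρ = λ·E[S] = 19.4·0.0111 = 0.2153
Lq = ρ²(1+C_s²)/(2(1−ρ)) = 0.04637·(1+2.68)/(2·0.7847)
= 0.04637·3.6800/1.5693 = 0.10874

Final: 0.10874


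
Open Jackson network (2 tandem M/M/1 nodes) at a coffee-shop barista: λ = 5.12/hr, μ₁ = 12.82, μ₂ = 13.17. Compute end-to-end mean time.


Each node sees arrival rate λ = 5.12/hr (tandem ⇒ throughput preserved).
W₁ = 1/(μ₁−λ) = 1/(12.82−5.12) = 0.12987 hr
W₂ = 1/(μ₂−λ) = 1/(13.17−5.12) = 0.12422 hr
W_total = W₁ + W₂ = 0.12987 + 0.12422 = 0.25409 hr

Final: 0.25409 hr


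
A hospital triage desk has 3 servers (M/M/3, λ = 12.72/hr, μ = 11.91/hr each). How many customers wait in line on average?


a = λ/μ = 1.0680; ρ = a/3 = 0.3560
P₀ = 0.338569
Lq = P₀·a^c·ρ / (c!·(1−ρ)²) = 0.338569·1.21822·0.3560/(6·0.41473)
= 0.05901

Final: 0.05901


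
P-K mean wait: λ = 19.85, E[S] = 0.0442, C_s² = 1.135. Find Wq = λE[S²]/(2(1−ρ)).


ρ = λ·E[S] = 19.85·0.0442 = 0.8774
E[S²] = E[S]²(1+C_s²) = 0.0442²·(1+1.135) = 0.004171
Wq = λ·E[S²]/(2(1−ρ)) = 19.85·0.004171/(2·0.1226) = 0.33758 hr

Final: 0.33758 hr


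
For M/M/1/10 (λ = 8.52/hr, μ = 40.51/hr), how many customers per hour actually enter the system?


ρ = 0.2103; P_K = (1−ρ)ρ^10/(1−ρ^11) = 0.0000001337
λ_eff = λ(1 − P_K) = 8.52·(1 − 0.0000001337) = 8.52·1.000000 = 8.5200 /hr

Final: 8.5200 /hr


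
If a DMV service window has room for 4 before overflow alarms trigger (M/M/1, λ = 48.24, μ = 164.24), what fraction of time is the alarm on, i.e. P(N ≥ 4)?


ρ = 48.24/164.24 = 0.2937
P(N ≥ n) = ρ^n = 0.2937^4 = 0.007442

Final: 0.007442


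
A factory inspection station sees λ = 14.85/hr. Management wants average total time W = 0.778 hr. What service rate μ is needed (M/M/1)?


W = 1/(μ−λ) ⇒ μ − λ = 1/W = 1/0.778 = 1.2853
μ = λ + 1/W = 14.85 + 1.2853 = 16.1353 per hr

Final: 16.1353 /hr


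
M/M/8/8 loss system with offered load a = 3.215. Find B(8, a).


B(c,a) = (a^c/c!) / Σ_{k=0}^{c} a^k/k!
a^8/8! = 0.283092
Σ terms (k=0..8): 1.00000 + 3.21500 + 5.16811 + 5.53849 + 4.45156 + 2.86236 + 1.53375 + 0.70443 + 0.28309 = 24.756792
B = 0.283092/24.756792 = 0.011435

Final: 0.011435


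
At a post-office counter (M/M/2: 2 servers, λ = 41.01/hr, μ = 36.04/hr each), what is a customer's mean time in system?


a = 1.1379; ρ = 0.5690; P₀ = 0.274737
Lq = P₀·a^c·ρ/(c!(1−ρ)²) = 0.54465
Wq = Lq/λ = 0.54465/41.01 = 0.01328 hr
W = Wq + 1/μ = 0.01328 + 0.02775 = 0.04103 hr

Final: 0.04103 hr


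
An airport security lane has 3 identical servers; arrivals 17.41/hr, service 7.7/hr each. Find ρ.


ρ = λ/(cμ) = 17.41/(3·7.7) = 17.41/23.10 = 0.7537

Final: 0.7537


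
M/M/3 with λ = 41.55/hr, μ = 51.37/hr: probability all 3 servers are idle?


a = λ/μ = 41.55/51.37 = 0.8088; ρ = a/c = 0.2696
Σ_{k=0}^{2} a^k/k! (terms k=0..2) = 1.00000 + 0.80884 + 0.32711 = 2.13595
Tail: a^3/(3!(1−ρ)) = 0.52916/(6·0.7304) = 0.12075
P₀ = 1/(2.13595 + 0.12075) = 1/2.25670 = 0.443126

Final: 0.443126


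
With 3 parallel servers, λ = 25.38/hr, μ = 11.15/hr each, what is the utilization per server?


ρ = λ/(cμ) = 25.38/(3·11.15) = 25.38/33.45 = 0.7587

Final: 0.7587


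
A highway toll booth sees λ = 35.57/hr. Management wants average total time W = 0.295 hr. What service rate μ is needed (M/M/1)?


W = 1/(μ−λ) ⇒ μ − λ = 1/W = 1/0.295 = 3.3898
μ = λ + 1/W = 35.57 + 3.3898 = 38.9598 per hr

Final: 38.9598 /hr


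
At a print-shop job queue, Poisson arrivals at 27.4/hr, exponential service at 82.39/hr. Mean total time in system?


W = 1/(μ−λ) = 1/(82.39 − 27.4) = 1/54.99 = 0.01819 hr

Final: 0.01819 hr


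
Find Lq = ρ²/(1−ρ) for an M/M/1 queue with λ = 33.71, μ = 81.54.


ρ = 33.71/81.54 = 0.4134
Lq = ρ²/(1−ρ) = 0.1709/0.5866 = 0.2914

Final: 0.2914
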